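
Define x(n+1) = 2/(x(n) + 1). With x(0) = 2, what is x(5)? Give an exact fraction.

x(1) = 2/(2 + 1) = 2/3.
x(2) = 2/(2/3 + 1) = 6/5.
x(3) = 2/(6/5 + 1) = 10/11.
x(4) = 2/(10/11 + 1) = 22/21.
x(5) = 2/(22/21 + 1) = 42/43.

42/43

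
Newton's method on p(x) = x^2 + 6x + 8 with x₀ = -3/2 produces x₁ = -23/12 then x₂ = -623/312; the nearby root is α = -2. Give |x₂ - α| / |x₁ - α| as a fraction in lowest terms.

1/26

x₁ - α = -23/12 - (-2) = -23/12 + 2 = 1/12, so |x₁ - α| = 1/12.
x₂ - α = -623/312 - (-2) = -623/312 + 2 = 1/312, so |x₂ - α| = 1/312.
Ratio = (1/312) / (1/12) = 1/26.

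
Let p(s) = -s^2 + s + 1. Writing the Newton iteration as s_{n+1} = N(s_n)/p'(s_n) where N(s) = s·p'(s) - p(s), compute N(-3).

p'(s) = -2s + 1.
N(s) = s·p'(s) - p(s) = s·(-2s + 1) - (-s^2 + s + 1) = -s^2 - 1.
N(-3) = -10.

-10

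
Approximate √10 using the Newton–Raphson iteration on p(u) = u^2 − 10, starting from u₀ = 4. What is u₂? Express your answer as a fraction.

p'(u) = 2u.
p(4) = 6, p'(4) = 8, so u₁ = 4 − 6/8 = 13/4.
p(13/4) = 9/16, p'(13/4) = 13/2, so u₂ = (13/4) − (9/16)/(13/2) = 329/104.

329/104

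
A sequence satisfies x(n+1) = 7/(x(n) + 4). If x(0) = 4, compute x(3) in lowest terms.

273/212

x(1) = 7/(4 + 4) = 7/8.
x(2) = 7/(7/8 + 4) = 56/39.
x(3) = 7/(56/39 + 4) = 273/212.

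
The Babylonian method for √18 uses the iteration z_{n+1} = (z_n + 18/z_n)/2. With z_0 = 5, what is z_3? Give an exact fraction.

26628001/6276280

z_1 = (5 + 18/5)/2 = 43/10.
z_2 = (43/10 + 18/(43/10))/2 = 3649/860.
z_3 = (3649/860 + 18/(3649/860))/2 = 26628001/6276280.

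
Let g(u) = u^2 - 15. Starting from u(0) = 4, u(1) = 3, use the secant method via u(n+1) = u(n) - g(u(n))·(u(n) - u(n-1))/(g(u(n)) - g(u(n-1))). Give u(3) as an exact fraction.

g(4) = 1, g(3) = -6. u(2) = 3 - (-6)·(3 - 4)/((-6) - 1) = 27/7.
g(3) = -6, g(27/7) = -6/49. u(3) = (27/7) - (-6/49)·((27/7) - 3)/((-6/49) - (-6)) = 31/8.

31/8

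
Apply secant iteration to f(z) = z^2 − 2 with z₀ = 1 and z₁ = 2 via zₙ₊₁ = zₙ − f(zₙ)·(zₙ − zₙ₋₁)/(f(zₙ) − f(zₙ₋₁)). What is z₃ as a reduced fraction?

7/5

f(1) = −1, f(2) = 2. z₂ = 2 − 2·(2 − 1)/(2 − (−1)) = 4/3.
f(2) = 2, f(4/3) = −2/9. z₃ = (4/3) − (−2/9)·((4/3) − 2)/((−2/9) − 2) = 7/5.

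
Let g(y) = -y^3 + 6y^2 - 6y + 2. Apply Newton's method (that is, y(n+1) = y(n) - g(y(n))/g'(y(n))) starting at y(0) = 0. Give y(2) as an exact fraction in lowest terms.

38/63

g'(y) = -3y^2 + 12y - 6.
g(0) = 2, g'(0) = -6, so y(1) = 0 - 2/(-6) = 1/3.
g(1/3) = 17/27, g'(1/3) = -7/3, so y(2) = (1/3) - (17/27)/(-7/3) = 38/63.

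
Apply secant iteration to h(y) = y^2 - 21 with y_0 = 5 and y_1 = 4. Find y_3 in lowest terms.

h(5) = 4, h(4) = -5. y_2 = 4 - (-5)·(4 - 5)/((-5) - 4) = 41/9.
h(4) = -5, h(41/9) = -20/81. y_3 = (41/9) - (-20/81)·((41/9) - 4)/((-20/81) - (-5)) = 353/77.

353/77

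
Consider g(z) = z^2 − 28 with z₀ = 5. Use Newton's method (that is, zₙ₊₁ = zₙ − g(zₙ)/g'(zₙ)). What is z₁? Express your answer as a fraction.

g'(z) = 2z.
g(5) = −3, g'(5) = 10, so z₁ = 5 − (−3)/10 = 53/10.

53/10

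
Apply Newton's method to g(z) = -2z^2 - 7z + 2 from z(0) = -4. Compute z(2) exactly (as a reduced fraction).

g'(z) = -4z - 7.
g(-4) = -2, g'(-4) = 9, so z(1) = (-4) - (-2)/9 = -34/9.
g(-34/9) = -8/81, g'(-34/9) = 73/9, so z(2) = (-34/9) - (-8/81)/(73/9) = -2474/657.

-2474/657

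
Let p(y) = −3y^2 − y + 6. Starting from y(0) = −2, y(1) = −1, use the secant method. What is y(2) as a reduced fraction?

−3/2

p(−2) = −4, p(−1) = 4. y(2) = (−1) − 4·((−1) − (−2))/(4 − (−4)) = −3/2.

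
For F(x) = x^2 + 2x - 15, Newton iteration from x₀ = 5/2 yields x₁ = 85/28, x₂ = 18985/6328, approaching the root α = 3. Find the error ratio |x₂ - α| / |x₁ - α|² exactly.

x₁ - α = 85/28 - 3 = 1/28, so |x₁ - α| = 1/28.
x₂ - α = 18985/6328 - 3 = 1/6328, so |x₂ - α| = 1/6328.
|x₁ - α|² = 1/784.
Ratio = (1/6328) / (1/784) = 14/113.

14/113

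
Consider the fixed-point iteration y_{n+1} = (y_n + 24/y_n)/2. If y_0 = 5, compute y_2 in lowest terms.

4801/980

y_1 = (5 + 24/5)/2 = 49/10.
y_2 = (49/10 + 24/(49/10))/2 = 4801/980.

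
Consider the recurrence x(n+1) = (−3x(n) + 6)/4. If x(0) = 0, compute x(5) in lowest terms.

543/512

x(1) = (−3·0 + 6)/4 = 3/2.
x(2) = (−3·(3/2) + 6)/4 = 3/8.
x(3) = (−3·(3/8) + 6)/4 = 39/32.
x(4) = (−3·(39/32) + 6)/4 = 75/128.
x(5) = (−3·(75/128) + 6)/4 = 543/512.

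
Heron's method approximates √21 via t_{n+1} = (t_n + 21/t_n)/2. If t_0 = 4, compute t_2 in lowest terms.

2713/592

t_1 = (4 + 21/4)/2 = 37/8.
t_2 = (37/8 + 21/(37/8))/2 = 2713/592.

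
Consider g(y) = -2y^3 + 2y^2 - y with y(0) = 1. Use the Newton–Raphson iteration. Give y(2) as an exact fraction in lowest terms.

g'(y) = -6y^2 + 4y - 1.
g(1) = -1, g'(1) = -3, so y(1) = 1 - (-1)/(-3) = 2/3.
g(2/3) = -10/27, g'(2/3) = -1, so y(2) = (2/3) - (-10/27)/(-1) = 8/27.

8/27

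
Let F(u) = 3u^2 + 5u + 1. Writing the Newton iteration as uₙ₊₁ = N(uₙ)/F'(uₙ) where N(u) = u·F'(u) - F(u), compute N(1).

F'(u) = 6u + 5.
N(u) = u·F'(u) - F(u) = u·(6u + 5) - (3u^2 + 5u + 1) = 3u^2 - 1.
N(1) = 2.

2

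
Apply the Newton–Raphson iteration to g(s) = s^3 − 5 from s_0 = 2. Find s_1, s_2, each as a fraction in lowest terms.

s_1 = 7/4, s_2 = 503/294

g'(s) = 3s^2.
g(2) = 3, g'(2) = 12, so s_1 = 2 − 3/12 = 7/4.
g(7/4) = 23/64, g'(7/4) = 147/16, so s_2 = (7/4) − (23/64)/(147/16) = 503/294.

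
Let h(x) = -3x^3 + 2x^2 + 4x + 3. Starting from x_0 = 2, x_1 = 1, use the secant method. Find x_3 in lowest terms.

1417/691

h(2) = -5, h(1) = 6. x_2 = 1 - 6·(1 - 2)/(6 - (-5)) = 17/11.
h(1) = 6, h(17/11) = 3840/1331. x_3 = (17/11) - (3840/1331)·((17/11) - 1)/((3840/1331) - 6) = 1417/691.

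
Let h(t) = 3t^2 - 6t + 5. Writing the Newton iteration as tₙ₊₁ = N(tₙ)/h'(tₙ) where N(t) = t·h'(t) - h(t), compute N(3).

22

h'(t) = 6t - 6.
N(t) = t·h'(t) - h(t) = t·(6t - 6) - (3t^2 - 6t + 5) = 3t^2 - 5.
N(3) = 22.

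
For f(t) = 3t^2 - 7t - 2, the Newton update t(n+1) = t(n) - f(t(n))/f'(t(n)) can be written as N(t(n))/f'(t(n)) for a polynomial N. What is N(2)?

14

f'(t) = 6t - 7.
N(t) = t·f'(t) - f(t) = t·(6t - 7) - (3t^2 - 7t - 2) = 3t^2 + 2.
N(2) = 14.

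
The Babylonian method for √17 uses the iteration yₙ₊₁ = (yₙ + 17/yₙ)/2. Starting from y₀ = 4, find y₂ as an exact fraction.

2177/528

y₁ = (4 + 17/4)/2 = 33/8.
y₂ = (33/8 + 17/(33/8))/2 = 2177/528.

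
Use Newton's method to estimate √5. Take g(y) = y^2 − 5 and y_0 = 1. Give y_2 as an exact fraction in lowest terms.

g'(y) = 2y.
g(1) = −4, g'(1) = 2, so y_1 = 1 − (−4)/2 = 3.
g(3) = 4, g'(3) = 6, so y_2 = 3 − 4/6 = 7/3.

7/3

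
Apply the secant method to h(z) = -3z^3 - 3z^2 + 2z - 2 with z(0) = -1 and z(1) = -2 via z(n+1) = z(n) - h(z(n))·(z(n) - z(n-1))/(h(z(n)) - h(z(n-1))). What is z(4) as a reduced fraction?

-11652929/6969427

h(-1) = -4, h(-2) = 6. z(2) = (-2) - 6·((-2) - (-1))/(6 - (-4)) = -7/5.
h(-2) = 6, h(-7/5) = -306/125. z(3) = (-7/5) - (-306/125)·((-7/5) - (-2))/((-306/125) - 6) = -277/176.
h(-7/5) = -306/125, h(-277/176) = -4815369/5451776. z(4) = (-277/176) - (-4815369/5451776)·((-277/176) - (-7/5))/((-4815369/5451776) - (-306/125)) = -11652929/6969427.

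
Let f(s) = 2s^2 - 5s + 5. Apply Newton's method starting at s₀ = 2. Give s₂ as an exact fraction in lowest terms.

3

f'(s) = 4s - 5.
f(2) = 3, f'(2) = 3, so s₁ = 2 - 3/3 = 1.
f(1) = 2, f'(1) = -1, so s₂ = 1 - 2/(-1) = 3.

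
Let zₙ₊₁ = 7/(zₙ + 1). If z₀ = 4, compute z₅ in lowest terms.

917/460

z₁ = 7/(4 + 1) = 7/5.
z₂ = 7/(7/5 + 1) = 35/12.
z₃ = 7/(35/12 + 1) = 84/47.
z₄ = 7/(84/47 + 1) = 329/131.
z₅ = 7/(329/131 + 1) = 917/460.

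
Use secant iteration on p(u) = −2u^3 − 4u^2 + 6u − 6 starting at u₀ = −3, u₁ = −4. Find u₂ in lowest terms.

−63/20

p(−3) = −6, p(−4) = 34. u₂ = (−4) − 34·((−4) − (−3))/(34 − (−6)) = −63/20.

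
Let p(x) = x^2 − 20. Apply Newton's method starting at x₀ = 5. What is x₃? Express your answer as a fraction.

51841/11592

p'(x) = 2x.
p(5) = 5, p'(5) = 10, so x₁ = 5 − 5/10 = 9/2.
p(9/2) = 1/4, p'(9/2) = 9, so x₂ = (9/2) − (1/4)/9 = 161/36.
p(161/36) = 1/1296, p'(161/36) = 161/18, so x₃ = (161/36) − (1/1296)/(161/18) = 51841/11592.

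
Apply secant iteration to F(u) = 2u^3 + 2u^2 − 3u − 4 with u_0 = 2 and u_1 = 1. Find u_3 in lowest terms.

3316/2449

F(2) = 14, F(1) = −3. u_2 = 1 − (−3)·(1 − 2)/((−3) − 14) = 20/17.
F(1) = −3, F(20/17) = −7392/4913. u_3 = (20/17) − (−7392/4913)·((20/17) − 1)/((−7392/4913) − (−3)) = 3316/2449.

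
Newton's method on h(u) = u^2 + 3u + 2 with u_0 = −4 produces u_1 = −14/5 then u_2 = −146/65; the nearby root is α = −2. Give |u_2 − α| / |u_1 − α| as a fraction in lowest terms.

4/13

u_1 − α = −14/5 − (−2) = −14/5 + 2 = −4/5, so |u_1 − α| = 4/5.
u_2 − α = −146/65 − (−2) = −146/65 + 2 = −16/65, so |u_2 − α| = 16/65.
Ratio = (16/65) / (4/5) = 4/13.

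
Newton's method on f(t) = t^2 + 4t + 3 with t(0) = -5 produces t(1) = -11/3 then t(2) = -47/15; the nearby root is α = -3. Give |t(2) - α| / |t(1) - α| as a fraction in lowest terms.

t(1) - α = -11/3 - (-3) = -11/3 + 3 = -2/3, so |t(1) - α| = 2/3.
t(2) - α = -47/15 - (-3) = -47/15 + 3 = -2/15, so |t(2) - α| = 2/15.
Ratio = (2/15) / (2/3) = 1/5.

1/5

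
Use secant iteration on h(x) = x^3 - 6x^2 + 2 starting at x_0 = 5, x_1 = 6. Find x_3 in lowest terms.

65087/10952

h(5) = -23, h(6) = 2. x_2 = 6 - 2·(6 - 5)/(2 - (-23)) = 148/25.
h(6) = 2, h(148/25) = -12558/15625. x_3 = (148/25) - (-12558/15625)·((148/25) - 6)/((-12558/15625) - 2) = 65087/10952.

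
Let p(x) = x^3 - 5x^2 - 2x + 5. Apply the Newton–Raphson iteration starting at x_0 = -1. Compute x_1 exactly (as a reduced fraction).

p'(x) = 3x^2 - 10x - 2.
p(-1) = 1, p'(-1) = 11, so x_1 = (-1) - 1/11 = -12/11.

-12/11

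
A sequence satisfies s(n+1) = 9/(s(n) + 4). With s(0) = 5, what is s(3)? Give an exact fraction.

45/29

s(1) = 9/(5 + 4) = 1.
s(2) = 9/(1 + 4) = 9/5.
s(3) = 9/(9/5 + 4) = 45/29.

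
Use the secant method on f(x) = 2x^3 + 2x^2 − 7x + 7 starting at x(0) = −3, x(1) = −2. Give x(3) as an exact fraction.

−19807/7037

f(−3) = −8, f(−2) = 13. x(2) = (−2) − 13·((−2) − (−3))/(13 − (−8)) = −55/21.
f(−2) = 13, f(−55/21) = 28912/9261. x(3) = (−55/21) − (28912/9261)·((−55/21) − (−2))/((28912/9261) − 13) = −19807/7037.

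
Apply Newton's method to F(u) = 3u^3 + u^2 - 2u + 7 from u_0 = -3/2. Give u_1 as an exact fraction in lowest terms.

F'(u) = 9u^2 + 2u - 2.
F(-3/2) = 17/8, F'(-3/2) = 61/4, so u_1 = (-3/2) - (17/8)/(61/4) = -100/61.

-100/61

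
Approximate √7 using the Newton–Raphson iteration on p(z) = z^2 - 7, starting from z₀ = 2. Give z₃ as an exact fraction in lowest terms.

p'(z) = 2z.
p(2) = -3, p'(2) = 4, so z₁ = 2 - (-3)/4 = 11/4.
p(11/4) = 9/16, p'(11/4) = 11/2, so z₂ = (11/4) - (9/16)/(11/2) = 233/88.
p(233/88) = 81/7744, p'(233/88) = 233/44, so z₃ = (233/88) - (81/7744)/(233/44) = 108497/41008.

108497/41008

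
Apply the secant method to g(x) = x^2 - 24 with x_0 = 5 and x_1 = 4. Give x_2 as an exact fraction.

g(5) = 1, g(4) = -8. x_2 = 4 - (-8)·(4 - 5)/((-8) - 1) = 44/9.

44/9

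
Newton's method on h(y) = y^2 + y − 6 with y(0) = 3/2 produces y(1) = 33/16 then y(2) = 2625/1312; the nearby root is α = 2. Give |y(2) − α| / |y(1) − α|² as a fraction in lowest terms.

8/41

y(1) − α = 33/16 − 2 = 1/16, so |y(1) − α| = 1/16.
y(2) − α = 2625/1312 − 2 = 1/1312, so |y(2) − α| = 1/1312.
|y(1) − α|² = 1/256.
Ratio = (1/1312) / (1/256) = 8/41.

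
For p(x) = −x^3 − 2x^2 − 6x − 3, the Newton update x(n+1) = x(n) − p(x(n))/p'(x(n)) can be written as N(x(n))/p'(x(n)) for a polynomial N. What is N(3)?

p'(x) = −3x^2 − 4x − 6.
N(x) = x·p'(x) − p(x) = x·(−3x^2 − 4x − 6) − (−x^3 − 2x^2 − 6x − 3) = −2x^3 − 2x^2 + 3.
N(3) = −69.

−69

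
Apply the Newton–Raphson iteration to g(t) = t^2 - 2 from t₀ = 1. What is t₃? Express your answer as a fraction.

577/408

g'(t) = 2t.
g(1) = -1, g'(1) = 2, so t₁ = 1 - (-1)/2 = 3/2.
g(3/2) = 1/4, g'(3/2) = 3, so t₂ = (3/2) - (1/4)/3 = 17/12.
g(17/12) = 1/144, g'(17/12) = 17/6, so t₃ = (17/12) - (1/144)/(17/6) = 577/408.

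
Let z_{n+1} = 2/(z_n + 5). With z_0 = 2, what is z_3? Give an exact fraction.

74/199

z_1 = 2/(2 + 5) = 2/7.
z_2 = 2/(2/7 + 5) = 14/37.
z_3 = 2/(14/37 + 5) = 74/199.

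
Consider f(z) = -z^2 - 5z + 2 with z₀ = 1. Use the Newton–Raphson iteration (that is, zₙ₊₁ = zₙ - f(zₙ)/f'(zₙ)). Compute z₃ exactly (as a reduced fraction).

f'(z) = -2z - 5.
f(1) = -4, f'(1) = -7, so z₁ = 1 - (-4)/(-7) = 3/7.
f(3/7) = -16/49, f'(3/7) = -41/7, so z₂ = (3/7) - (-16/49)/(-41/7) = 107/287.
f(107/287) = -256/82369, f'(107/287) = -1649/287, so z₃ = (107/287) - (-256/82369)/(-1649/287) = 176187/473263.

176187/473263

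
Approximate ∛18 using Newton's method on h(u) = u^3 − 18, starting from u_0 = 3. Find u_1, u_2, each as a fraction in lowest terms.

u_1 = 8/3, u_2 = 755/288

h'(u) = 3u^2.
h(3) = 9, h'(3) = 27, so u_1 = 3 − 9/27 = 8/3.
h(8/3) = 26/27, h'(8/3) = 64/3, so u_2 = (8/3) − (26/27)/(64/3) = 755/288.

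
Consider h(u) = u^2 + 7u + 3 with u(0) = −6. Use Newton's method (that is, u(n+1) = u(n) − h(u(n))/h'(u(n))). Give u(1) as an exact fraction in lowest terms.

−33/5

h'(u) = 2u + 7.
h(−6) = −3, h'(−6) = −5, so u(1) = (−6) − (−3)/(−5) = −33/5.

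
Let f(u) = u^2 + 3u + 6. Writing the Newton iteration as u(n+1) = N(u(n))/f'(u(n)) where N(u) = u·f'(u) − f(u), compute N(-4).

f'(u) = 2u + 3.
N(u) = u·f'(u) − f(u) = u·(2u + 3) − (u^2 + 3u + 6) = u^2 − 6.
N(-4) = 10.

10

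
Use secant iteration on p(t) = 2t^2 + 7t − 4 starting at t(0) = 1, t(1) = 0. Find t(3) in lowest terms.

36/71

p(1) = 5, p(0) = −4. t(2) = 0 − (−4)·(0 − 1)/((−4) − 5) = 4/9.
p(0) = −4, p(4/9) = −40/81. t(3) = (4/9) − (−40/81)·((4/9) − 0)/((−40/81) − (−4)) = 36/71.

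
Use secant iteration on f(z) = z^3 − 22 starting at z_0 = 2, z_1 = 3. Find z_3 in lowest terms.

24946/8917

f(2) = −14, f(3) = 5. z_2 = 3 − 5·(3 − 2)/(5 − (−14)) = 52/19.
f(3) = 5, f(52/19) = −10290/6859. z_3 = (52/19) − (−10290/6859)·((52/19) − 3)/((−10290/6859) − 5) = 24946/8917.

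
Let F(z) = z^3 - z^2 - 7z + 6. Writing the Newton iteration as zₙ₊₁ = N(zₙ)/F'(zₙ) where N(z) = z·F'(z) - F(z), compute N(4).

106

F'(z) = 3z^2 - 2z - 7.
N(z) = z·F'(z) - F(z) = z·(3z^2 - 2z - 7) - (z^3 - z^2 - 7z + 6) = 2z^3 - z^2 - 6.
N(4) = 106.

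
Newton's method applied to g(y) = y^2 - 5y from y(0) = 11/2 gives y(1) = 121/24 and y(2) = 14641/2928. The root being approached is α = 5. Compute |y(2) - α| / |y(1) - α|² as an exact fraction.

12/61

y(1) - α = 121/24 - 5 = 1/24, so |y(1) - α| = 1/24.
y(2) - α = 14641/2928 - 5 = 1/2928, so |y(2) - α| = 1/2928.
|y(1) - α|² = 1/576.
Ratio = (1/2928) / (1/576) = 12/61.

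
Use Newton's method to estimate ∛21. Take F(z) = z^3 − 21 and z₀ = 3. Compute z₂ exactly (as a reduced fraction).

F'(z) = 3z^2.
F(3) = 6, F'(3) = 27, so z₁ = 3 − 6/27 = 25/9.
F(25/9) = 316/729, F'(25/9) = 625/27, so z₂ = (25/9) − (316/729)/(625/27) = 46559/16875.

46559/16875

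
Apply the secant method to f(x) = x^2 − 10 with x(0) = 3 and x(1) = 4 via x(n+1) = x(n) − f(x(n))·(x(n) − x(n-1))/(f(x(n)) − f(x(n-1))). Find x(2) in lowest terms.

f(3) = −1, f(4) = 6. x(2) = 4 − 6·(4 − 3)/(6 − (−1)) = 22/7.

22/7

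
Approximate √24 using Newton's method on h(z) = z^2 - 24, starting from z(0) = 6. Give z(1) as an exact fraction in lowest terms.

5

h'(z) = 2z.
h(6) = 12, h'(6) = 12, so z(1) = 6 - 12/12 = 5.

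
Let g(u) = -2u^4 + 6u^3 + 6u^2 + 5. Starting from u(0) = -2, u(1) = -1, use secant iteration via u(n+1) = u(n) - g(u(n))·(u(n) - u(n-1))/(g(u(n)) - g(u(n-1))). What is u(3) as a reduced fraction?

-53587/44839

g(-2) = -51, g(-1) = 3. u(2) = (-1) - 3·((-1) - (-2))/(3 - (-51)) = -19/18.
g(-1) = 3, g(-19/18) = 112625/52488. u(3) = (-19/18) - (112625/52488)·((-19/18) - (-1))/((112625/52488) - 3) = -53587/44839.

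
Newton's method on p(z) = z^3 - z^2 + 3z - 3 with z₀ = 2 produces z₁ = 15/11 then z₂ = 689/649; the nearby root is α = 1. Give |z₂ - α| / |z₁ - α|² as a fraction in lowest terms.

z₁ - α = 15/11 - 1 = 4/11, so |z₁ - α| = 4/11.
z₂ - α = 689/649 - 1 = 40/649, so |z₂ - α| = 40/649.
|z₁ - α|² = 16/121.
Ratio = (40/649) / (16/121) = 55/118.

55/118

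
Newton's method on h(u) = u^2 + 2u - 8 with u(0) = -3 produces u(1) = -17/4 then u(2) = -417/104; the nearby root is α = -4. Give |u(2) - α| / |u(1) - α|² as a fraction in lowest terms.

2/13

u(1) - α = -17/4 - (-4) = -17/4 + 4 = -1/4, so |u(1) - α| = 1/4.
u(2) - α = -417/104 - (-4) = -417/104 + 4 = -1/104, so |u(2) - α| = 1/104.
|u(1) - α|² = 1/16.
Ratio = (1/104) / (1/16) = 2/13.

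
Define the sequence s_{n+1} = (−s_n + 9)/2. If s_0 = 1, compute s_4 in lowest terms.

s_1 = (−1 + 9)/2 = 4.
s_2 = (−4 + 9)/2 = 5/2.
s_3 = (−(5/2) + 9)/2 = 13/4.
s_4 = (−(13/4) + 9)/2 = 23/8.

23/8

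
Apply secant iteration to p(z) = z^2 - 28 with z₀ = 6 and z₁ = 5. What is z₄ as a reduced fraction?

p(6) = 8, p(5) = -3. z₂ = 5 - (-3)·(5 - 6)/((-3) - 8) = 58/11.
p(5) = -3, p(58/11) = -24/121. z₃ = (58/11) - (-24/121)·((58/11) - 5)/((-24/121) - (-3)) = 598/113.
p(58/11) = -24/121, p(598/113) = 72/12769. z₄ = (598/113) - (72/12769)·((598/113) - (58/11))/((72/12769) - (-24/121)) = 17372/3283.

17372/3283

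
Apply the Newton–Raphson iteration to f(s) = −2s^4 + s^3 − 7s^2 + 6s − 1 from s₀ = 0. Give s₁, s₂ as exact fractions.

s₁ = 1/6, s₂ = 175/802

f'(s) = −8s^3 + 3s^2 − 14s + 6.
f(0) = −1, f'(0) = 6, so s₁ = 0 − (−1)/6 = 1/6.
f(1/6) = −31/162, f'(1/6) = 401/108, so s₂ = (1/6) − (−31/162)/(401/108) = 175/802.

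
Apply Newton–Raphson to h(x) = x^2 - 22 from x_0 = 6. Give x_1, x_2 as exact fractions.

x_1 = 29/6, x_2 = 1633/348

h'(x) = 2x.
h(6) = 14, h'(6) = 12, so x_1 = 6 - 14/12 = 29/6.
h(29/6) = 49/36, h'(29/6) = 29/3, so x_2 = (29/6) - (49/36)/(29/3) = 1633/348.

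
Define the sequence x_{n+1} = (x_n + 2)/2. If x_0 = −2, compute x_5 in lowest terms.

x_1 = ((−2) + 2)/2 = 0.
x_2 = (0 + 2)/2 = 1.
x_3 = (1 + 2)/2 = 3/2.
x_4 = ((3/2) + 2)/2 = 7/4.
x_5 = ((7/4) + 2)/2 = 15/8.

15/8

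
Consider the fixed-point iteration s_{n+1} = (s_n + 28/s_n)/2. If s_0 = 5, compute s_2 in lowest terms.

5609/1060

s_1 = (5 + 28/5)/2 = 53/10.
s_2 = (53/10 + 28/(53/10))/2 = 5609/1060.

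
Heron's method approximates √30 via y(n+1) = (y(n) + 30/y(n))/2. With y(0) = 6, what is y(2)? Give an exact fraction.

241/44

y(1) = (6 + 30/6)/2 = 11/2.
y(2) = (11/2 + 30/(11/2))/2 = 241/44.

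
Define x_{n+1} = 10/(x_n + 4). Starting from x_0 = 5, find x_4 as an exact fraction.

x_1 = 10/(5 + 4) = 10/9.
x_2 = 10/(10/9 + 4) = 45/23.
x_3 = 10/(45/23 + 4) = 230/137.
x_4 = 10/(230/137 + 4) = 685/389.

685/389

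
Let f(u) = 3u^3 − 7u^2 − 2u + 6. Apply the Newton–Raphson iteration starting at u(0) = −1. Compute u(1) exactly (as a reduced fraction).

f'(u) = 9u^2 − 14u − 2.
f(−1) = −2, f'(−1) = 21, so u(1) = (−1) − (−2)/21 = −19/21.

−19/21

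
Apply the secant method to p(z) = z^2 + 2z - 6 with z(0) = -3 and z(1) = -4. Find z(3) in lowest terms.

p(-3) = -3, p(-4) = 2. z(2) = (-4) - 2·((-4) - (-3))/(2 - (-3)) = -18/5.
p(-4) = 2, p(-18/5) = -6/25. z(3) = (-18/5) - (-6/25)·((-18/5) - (-4))/((-6/25) - 2) = -51/14.

-51/14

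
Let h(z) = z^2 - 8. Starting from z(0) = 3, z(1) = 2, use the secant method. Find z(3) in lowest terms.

h(3) = 1, h(2) = -4. z(2) = 2 - (-4)·(2 - 3)/((-4) - 1) = 14/5.
h(2) = -4, h(14/5) = -4/25. z(3) = (14/5) - (-4/25)·((14/5) - 2)/((-4/25) - (-4)) = 17/6.

17/6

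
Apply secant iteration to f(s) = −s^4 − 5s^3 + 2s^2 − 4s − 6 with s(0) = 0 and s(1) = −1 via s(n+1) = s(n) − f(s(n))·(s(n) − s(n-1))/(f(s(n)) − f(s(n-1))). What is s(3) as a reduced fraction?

f(0) = −6, f(−1) = 4. s(2) = (−1) − 4·((−1) − 0)/(4 − (−6)) = −3/5.
f(−1) = 4, f(−3/5) = −1206/625. s(3) = (−3/5) − (−1206/625)·((−3/5) − (−1))/((−1206/625) − 4) = −1353/1853.

−1353/1853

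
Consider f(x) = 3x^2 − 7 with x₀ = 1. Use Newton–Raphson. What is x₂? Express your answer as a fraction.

f'(x) = 6x.
f(1) = −4, f'(1) = 6, so x₁ = 1 − (−4)/6 = 5/3.
f(5/3) = 4/3, f'(5/3) = 10, so x₂ = (5/3) − (4/3)/10 = 23/15.

23/15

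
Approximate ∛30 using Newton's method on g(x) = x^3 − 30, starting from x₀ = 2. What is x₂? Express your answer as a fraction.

15407/4761

g'(x) = 3x^2.
g(2) = −22, g'(2) = 12, so x₁ = 2 − (−22)/12 = 23/6.
g(23/6) = 5687/216, g'(23/6) = 529/12, so x₂ = (23/6) − (5687/216)/(529/12) = 15407/4761.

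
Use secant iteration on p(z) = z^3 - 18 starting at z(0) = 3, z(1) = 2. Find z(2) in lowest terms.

48/19

p(3) = 9, p(2) = -10. z(2) = 2 - (-10)·(2 - 3)/((-10) - 9) = 48/19.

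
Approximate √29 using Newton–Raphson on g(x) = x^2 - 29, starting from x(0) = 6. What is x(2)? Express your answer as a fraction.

g'(x) = 2x.
g(6) = 7, g'(6) = 12, so x(1) = 6 - 7/12 = 65/12.
g(65/12) = 49/144, g'(65/12) = 65/6, so x(2) = (65/12) - (49/144)/(65/6) = 8401/1560.

8401/1560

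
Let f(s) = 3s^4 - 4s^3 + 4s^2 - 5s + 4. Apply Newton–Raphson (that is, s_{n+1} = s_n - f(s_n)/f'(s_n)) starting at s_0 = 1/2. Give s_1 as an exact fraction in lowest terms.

11/8

f'(s) = 12s^3 - 12s^2 + 8s - 5.
f(1/2) = 35/16, f'(1/2) = -5/2, so s_1 = (1/2) - (35/16)/(-5/2) = 11/8.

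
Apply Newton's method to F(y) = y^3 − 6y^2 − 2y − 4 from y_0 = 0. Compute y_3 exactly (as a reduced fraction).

−12530/34561

F'(y) = 3y^2 − 12y − 2.
F(0) = −4, F'(0) = −2, so y_1 = 0 − (−4)/(−2) = −2.
F(−2) = −32, F'(−2) = 34, so y_2 = (−2) − (−32)/34 = −18/17.
F(−18/17) = −48128/4913, F'(−18/17) = 4066/289, so y_3 = (−18/17) − (−48128/4913)/(4066/289) = −12530/34561.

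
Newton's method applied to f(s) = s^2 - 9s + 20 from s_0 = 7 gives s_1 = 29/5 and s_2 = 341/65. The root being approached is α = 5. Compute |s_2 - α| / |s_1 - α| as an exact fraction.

4/13

s_1 - α = 29/5 - 5 = 4/5, so |s_1 - α| = 4/5.
s_2 - α = 341/65 - 5 = 16/65, so |s_2 - α| = 16/65.
Ratio = (16/65) / (4/5) = 4/13.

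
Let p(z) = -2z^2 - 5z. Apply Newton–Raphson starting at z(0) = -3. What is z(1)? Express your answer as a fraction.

-18/7

p'(z) = -4z - 5.
p(-3) = -3, p'(-3) = 7, so z(1) = (-3) - (-3)/7 = -18/7.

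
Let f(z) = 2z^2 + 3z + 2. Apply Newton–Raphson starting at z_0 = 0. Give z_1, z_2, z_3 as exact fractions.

z_1 = −2/3, z_2 = −10/3, z_3 = −182/93

f'(z) = 4z + 3.
f(0) = 2, f'(0) = 3, so z_1 = 0 − 2/3 = −2/3.
f(−2/3) = 8/9, f'(−2/3) = 1/3, so z_2 = (−2/3) − (8/9)/(1/3) = −10/3.
f(−10/3) = 128/9, f'(−10/3) = −31/3, so z_3 = (−10/3) − (128/9)/(−31/3) = −182/93.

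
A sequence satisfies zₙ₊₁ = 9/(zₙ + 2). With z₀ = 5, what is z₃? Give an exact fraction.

207/109

z₁ = 9/(5 + 2) = 9/7.
z₂ = 9/(9/7 + 2) = 63/23.
z₃ = 9/(63/23 + 2) = 207/109.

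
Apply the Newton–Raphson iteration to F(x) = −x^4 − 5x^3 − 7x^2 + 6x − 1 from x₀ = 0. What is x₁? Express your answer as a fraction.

F'(x) = −4x^3 − 15x^2 − 14x + 6.
F(0) = −1, F'(0) = 6, so x₁ = 0 − (−1)/6 = 1/6.

1/6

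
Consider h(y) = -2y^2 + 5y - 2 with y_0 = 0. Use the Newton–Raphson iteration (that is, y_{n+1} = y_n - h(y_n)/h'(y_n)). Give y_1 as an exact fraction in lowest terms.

2/5

h'(y) = -4y + 5.
h(0) = -2, h'(0) = 5, so y_1 = 0 - (-2)/5 = 2/5.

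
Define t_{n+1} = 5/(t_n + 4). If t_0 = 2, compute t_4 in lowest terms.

t_1 = 5/(2 + 4) = 5/6.
t_2 = 5/(5/6 + 4) = 30/29.
t_3 = 5/(30/29 + 4) = 145/146.
t_4 = 5/(145/146 + 4) = 730/729.

730/729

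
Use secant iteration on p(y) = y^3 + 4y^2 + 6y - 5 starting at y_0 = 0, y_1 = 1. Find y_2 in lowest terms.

p(0) = -5, p(1) = 6. y_2 = 1 - 6·(1 - 0)/(6 - (-5)) = 5/11.

5/11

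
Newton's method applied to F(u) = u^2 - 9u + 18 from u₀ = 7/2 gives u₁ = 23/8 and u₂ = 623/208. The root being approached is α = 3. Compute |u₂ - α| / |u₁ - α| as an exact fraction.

u₁ - α = 23/8 - 3 = -1/8, so |u₁ - α| = 1/8.
u₂ - α = 623/208 - 3 = -1/208, so |u₂ - α| = 1/208.
Ratio = (1/208) / (1/8) = 1/26.

1/26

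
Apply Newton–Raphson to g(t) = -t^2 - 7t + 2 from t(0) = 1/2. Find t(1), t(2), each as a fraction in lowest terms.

g'(t) = -2t - 7.
g(1/2) = -7/4, g'(1/2) = -8, so t(1) = (1/2) - (-7/4)/(-8) = 9/32.
g(9/32) = -49/1024, g'(9/32) = -121/16, so t(2) = (9/32) - (-49/1024)/(-121/16) = 2129/7744.

t(1) = 9/32, t(2) = 2129/7744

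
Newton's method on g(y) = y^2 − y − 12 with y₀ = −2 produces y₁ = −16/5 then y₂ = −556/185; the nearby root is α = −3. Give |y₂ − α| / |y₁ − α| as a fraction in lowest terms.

1/37

y₁ − α = −16/5 − (−3) = −16/5 + 3 = −1/5, so |y₁ − α| = 1/5.
y₂ − α = −556/185 − (−3) = −556/185 + 3 = −1/185, so |y₂ − α| = 1/185.
Ratio = (1/185) / (1/5) = 1/37.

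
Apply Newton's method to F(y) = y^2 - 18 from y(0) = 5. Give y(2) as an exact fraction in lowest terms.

F'(y) = 2y.
F(5) = 7, F'(5) = 10, so y(1) = 5 - 7/10 = 43/10.
F(43/10) = 49/100, F'(43/10) = 43/5, so y(2) = (43/10) - (49/100)/(43/5) = 3649/860.

3649/860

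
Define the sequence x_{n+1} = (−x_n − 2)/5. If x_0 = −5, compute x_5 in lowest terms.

−1037/3125

x_1 = (−(−5) − 2)/5 = 3/5.
x_2 = (−(3/5) − 2)/5 = −13/25.
x_3 = (−(−13/25) − 2)/5 = −37/125.
x_4 = (−(−37/125) − 2)/5 = −213/625.
x_5 = (−(−213/625) − 2)/5 = −1037/3125.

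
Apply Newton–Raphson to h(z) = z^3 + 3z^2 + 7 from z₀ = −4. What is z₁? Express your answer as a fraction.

h'(z) = 3z^2 + 6z.
h(−4) = −9, h'(−4) = 24, so z₁ = (−4) − (−9)/24 = −29/8.

−29/8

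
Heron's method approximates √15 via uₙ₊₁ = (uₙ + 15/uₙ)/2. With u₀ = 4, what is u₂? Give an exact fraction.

u₁ = (4 + 15/4)/2 = 31/8.
u₂ = (31/8 + 15/(31/8))/2 = 1921/496.

1921/496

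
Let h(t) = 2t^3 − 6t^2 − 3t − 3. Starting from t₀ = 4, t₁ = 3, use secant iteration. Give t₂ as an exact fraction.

99/29

h(4) = 17, h(3) = −12. t₂ = 3 − (−12)·(3 − 4)/((−12) − 17) = 99/29.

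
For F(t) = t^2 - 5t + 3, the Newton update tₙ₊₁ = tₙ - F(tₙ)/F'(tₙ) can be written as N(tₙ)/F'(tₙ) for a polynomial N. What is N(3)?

F'(t) = 2t - 5.
N(t) = t·F'(t) - F(t) = t·(2t - 5) - (t^2 - 5t + 3) = t^2 - 3.
N(3) = 6.

6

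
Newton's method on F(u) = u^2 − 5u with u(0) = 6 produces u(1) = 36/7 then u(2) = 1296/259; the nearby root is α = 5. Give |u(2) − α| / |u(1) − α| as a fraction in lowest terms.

1/37

u(1) − α = 36/7 − 5 = 1/7, so |u(1) − α| = 1/7.
u(2) − α = 1296/259 − 5 = 1/259, so |u(2) − α| = 1/259.
Ratio = (1/259) / (1/7) = 1/37.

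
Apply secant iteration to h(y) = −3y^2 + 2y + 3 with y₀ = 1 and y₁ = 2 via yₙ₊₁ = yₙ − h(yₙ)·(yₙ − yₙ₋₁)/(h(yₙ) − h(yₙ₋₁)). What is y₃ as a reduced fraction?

15/11

h(1) = 2, h(2) = −5. y₂ = 2 − (−5)·(2 − 1)/((−5) − 2) = 9/7.
h(2) = −5, h(9/7) = 30/49. y₃ = (9/7) − (30/49)·((9/7) − 2)/((30/49) − (−5)) = 15/11.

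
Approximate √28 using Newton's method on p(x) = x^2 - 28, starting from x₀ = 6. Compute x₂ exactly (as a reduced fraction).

127/24

p'(x) = 2x.
p(6) = 8, p'(6) = 12, so x₁ = 6 - 8/12 = 16/3.
p(16/3) = 4/9, p'(16/3) = 32/3, so x₂ = (16/3) - (4/9)/(32/3) = 127/24.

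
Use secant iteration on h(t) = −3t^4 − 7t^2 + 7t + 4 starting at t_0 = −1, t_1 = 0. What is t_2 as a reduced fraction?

−4/17

h(−1) = −13, h(0) = 4. t_2 = 0 − 4·(0 − (−1))/(4 − (−13)) = −4/17.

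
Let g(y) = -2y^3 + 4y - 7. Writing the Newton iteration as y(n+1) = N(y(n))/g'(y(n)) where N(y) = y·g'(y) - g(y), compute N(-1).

g'(y) = -6y^2 + 4.
N(y) = y·g'(y) - g(y) = y·(-6y^2 + 4) - (-2y^3 + 4y - 7) = -4y^3 + 7.
N(-1) = 11.

11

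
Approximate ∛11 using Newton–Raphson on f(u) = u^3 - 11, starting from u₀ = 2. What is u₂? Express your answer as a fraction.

1081/486

f'(u) = 3u^2.
f(2) = -3, f'(2) = 12, so u₁ = 2 - (-3)/12 = 9/4.
f(9/4) = 25/64, f'(9/4) = 243/16, so u₂ = (9/4) - (25/64)/(243/16) = 1081/486.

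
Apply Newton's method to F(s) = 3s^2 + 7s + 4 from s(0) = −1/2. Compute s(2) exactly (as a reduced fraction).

−517/544

F'(s) = 6s + 7.
F(−1/2) = 5/4, F'(−1/2) = 4, so s(1) = (−1/2) − (5/4)/4 = −13/16.
F(−13/16) = 75/256, F'(−13/16) = 17/8, so s(2) = (−13/16) − (75/256)/(17/8) = −517/544.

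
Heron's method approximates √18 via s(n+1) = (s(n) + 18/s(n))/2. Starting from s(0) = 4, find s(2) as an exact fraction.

s(1) = (4 + 18/4)/2 = 17/4.
s(2) = (17/4 + 18/(17/4))/2 = 577/136.

577/136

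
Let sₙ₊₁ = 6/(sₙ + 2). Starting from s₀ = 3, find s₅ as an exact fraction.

s₁ = 6/(3 + 2) = 6/5.
s₂ = 6/(6/5 + 2) = 15/8.
s₃ = 6/(15/8 + 2) = 48/31.
s₄ = 6/(48/31 + 2) = 93/55.
s₅ = 6/(93/55 + 2) = 330/203.

330/203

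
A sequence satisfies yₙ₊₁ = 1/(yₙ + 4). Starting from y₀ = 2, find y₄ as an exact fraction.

y₁ = 1/(2 + 4) = 1/6.
y₂ = 1/(1/6 + 4) = 6/25.
y₃ = 1/(6/25 + 4) = 25/106.
y₄ = 1/(25/106 + 4) = 106/449.

106/449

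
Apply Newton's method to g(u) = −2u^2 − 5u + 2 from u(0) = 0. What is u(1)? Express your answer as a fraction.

2/5

g'(u) = −4u − 5.
g(0) = 2, g'(0) = −5, so u(1) = 0 − 2/(−5) = 2/5.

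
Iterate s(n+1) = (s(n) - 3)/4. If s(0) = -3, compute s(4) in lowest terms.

-129/128

s(1) = ((-3) - 3)/4 = -3/2.
s(2) = ((-3/2) - 3)/4 = -9/8.
s(3) = ((-9/8) - 3)/4 = -33/32.
s(4) = ((-33/32) - 3)/4 = -129/128.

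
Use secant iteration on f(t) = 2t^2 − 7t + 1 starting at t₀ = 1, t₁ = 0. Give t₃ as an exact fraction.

5/33

f(1) = −4, f(0) = 1. t₂ = 0 − 1·(0 − 1)/(1 − (−4)) = 1/5.
f(0) = 1, f(1/5) = −8/25. t₃ = (1/5) − (−8/25)·((1/5) − 0)/((−8/25) − 1) = 5/33.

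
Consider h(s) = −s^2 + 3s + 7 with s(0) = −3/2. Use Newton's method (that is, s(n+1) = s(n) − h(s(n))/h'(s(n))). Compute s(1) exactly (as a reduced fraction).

h'(s) = −2s + 3.
h(−3/2) = 1/4, h'(−3/2) = 6, so s(1) = (−3/2) − (1/4)/6 = −37/24.

−37/24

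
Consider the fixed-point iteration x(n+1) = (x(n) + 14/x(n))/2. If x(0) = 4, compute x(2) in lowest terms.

x(1) = (4 + 14/4)/2 = 15/4.
x(2) = (15/4 + 14/(15/4))/2 = 449/120.

449/120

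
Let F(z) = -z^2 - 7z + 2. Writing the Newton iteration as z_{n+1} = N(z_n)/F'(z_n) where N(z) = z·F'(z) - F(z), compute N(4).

F'(z) = -2z - 7.
N(z) = z·F'(z) - F(z) = z·(-2z - 7) - (-z^2 - 7z + 2) = -z^2 - 2.
N(4) = -18.

-18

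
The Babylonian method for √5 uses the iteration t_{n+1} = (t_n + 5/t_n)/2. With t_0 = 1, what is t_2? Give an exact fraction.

7/3

t_1 = (1 + 5/1)/2 = 3.
t_2 = (3 + 5/3)/2 = 7/3.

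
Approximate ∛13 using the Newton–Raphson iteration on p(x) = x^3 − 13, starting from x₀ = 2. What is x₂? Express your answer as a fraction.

p'(x) = 3x^2.
p(2) = −5, p'(2) = 12, so x₁ = 2 − (−5)/12 = 29/12.
p(29/12) = 1925/1728, p'(29/12) = 841/48, so x₂ = (29/12) − (1925/1728)/(841/48) = 35621/15138.

35621/15138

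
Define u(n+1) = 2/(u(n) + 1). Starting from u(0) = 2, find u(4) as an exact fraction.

u(1) = 2/(2 + 1) = 2/3.
u(2) = 2/(2/3 + 1) = 6/5.
u(3) = 2/(6/5 + 1) = 10/11.
u(4) = 2/(10/11 + 1) = 22/21.

22/21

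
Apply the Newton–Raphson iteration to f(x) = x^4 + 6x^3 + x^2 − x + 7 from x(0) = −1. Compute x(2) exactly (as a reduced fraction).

−368887/286979

f'(x) = 4x^3 + 18x^2 + 2x − 1.
f(−1) = 4, f'(−1) = 11, so x(1) = (−1) − 4/11 = −15/11.
f(−15/11) = −22448/14641, f'(−15/11) = 26089/1331, so x(2) = (−15/11) − (−22448/14641)/(26089/1331) = −368887/286979.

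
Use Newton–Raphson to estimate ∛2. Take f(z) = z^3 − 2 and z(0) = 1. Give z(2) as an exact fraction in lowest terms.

f'(z) = 3z^2.
f(1) = −1, f'(1) = 3, so z(1) = 1 − (−1)/3 = 4/3.
f(4/3) = 10/27, f'(4/3) = 16/3, so z(2) = (4/3) − (10/27)/(16/3) = 91/72.

91/72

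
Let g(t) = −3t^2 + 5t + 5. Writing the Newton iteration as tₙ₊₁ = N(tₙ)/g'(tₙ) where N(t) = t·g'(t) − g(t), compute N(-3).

g'(t) = −6t + 5.
N(t) = t·g'(t) − g(t) = t·(−6t + 5) − (−3t^2 + 5t + 5) = −3t^2 − 5.
N(-3) = −32.

−32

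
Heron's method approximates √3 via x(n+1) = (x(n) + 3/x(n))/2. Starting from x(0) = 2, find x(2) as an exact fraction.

x(1) = (2 + 3/2)/2 = 7/4.
x(2) = (7/4 + 3/(7/4))/2 = 97/56.

97/56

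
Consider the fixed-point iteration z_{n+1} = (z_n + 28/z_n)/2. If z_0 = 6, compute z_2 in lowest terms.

127/24

z_1 = (6 + 28/6)/2 = 16/3.
z_2 = (16/3 + 28/(16/3))/2 = 127/24.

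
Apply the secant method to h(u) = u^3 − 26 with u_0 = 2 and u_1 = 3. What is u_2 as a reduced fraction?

56/19

h(2) = −18, h(3) = 1. u_2 = 3 − 1·(3 − 2)/(1 − (−18)) = 56/19.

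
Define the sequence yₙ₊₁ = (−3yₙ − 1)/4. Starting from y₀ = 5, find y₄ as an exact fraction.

y₁ = (−3·5 − 1)/4 = −4.
y₂ = (−3·(−4) − 1)/4 = 11/4.
y₃ = (−3·(11/4) − 1)/4 = −37/16.
y₄ = (−3·(−37/16) − 1)/4 = 95/64.

95/64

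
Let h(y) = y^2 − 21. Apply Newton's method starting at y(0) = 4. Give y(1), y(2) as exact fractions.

y(1) = 37/8, y(2) = 2713/592

h'(y) = 2y.
h(4) = −5, h'(4) = 8, so y(1) = 4 − (−5)/8 = 37/8.
h(37/8) = 25/64, h'(37/8) = 37/4, so y(2) = (37/8) − (25/64)/(37/4) = 2713/592.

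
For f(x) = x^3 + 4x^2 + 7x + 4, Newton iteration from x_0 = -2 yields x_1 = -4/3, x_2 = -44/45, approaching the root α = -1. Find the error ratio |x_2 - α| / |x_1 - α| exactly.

1/15

x_1 - α = -4/3 - (-1) = -4/3 + 1 = -1/3, so |x_1 - α| = 1/3.
x_2 - α = -44/45 - (-1) = -44/45 + 1 = 1/45, so |x_2 - α| = 1/45.
Ratio = (1/45) / (1/3) = 1/15.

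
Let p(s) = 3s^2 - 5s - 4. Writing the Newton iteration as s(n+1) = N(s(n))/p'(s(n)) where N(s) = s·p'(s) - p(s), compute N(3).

31

p'(s) = 6s - 5.
N(s) = s·p'(s) - p(s) = s·(6s - 5) - (3s^2 - 5s - 4) = 3s^2 + 4.
N(3) = 31.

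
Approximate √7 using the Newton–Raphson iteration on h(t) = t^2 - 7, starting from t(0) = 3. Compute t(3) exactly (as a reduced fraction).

h'(t) = 2t.
h(3) = 2, h'(3) = 6, so t(1) = 3 - 2/6 = 8/3.
h(8/3) = 1/9, h'(8/3) = 16/3, so t(2) = (8/3) - (1/9)/(16/3) = 127/48.
h(127/48) = 1/2304, h'(127/48) = 127/24, so t(3) = (127/48) - (1/2304)/(127/24) = 32257/12192.

32257/12192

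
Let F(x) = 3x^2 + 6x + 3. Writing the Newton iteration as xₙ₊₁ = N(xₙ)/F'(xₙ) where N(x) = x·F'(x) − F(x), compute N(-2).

F'(x) = 6x + 6.
N(x) = x·F'(x) − F(x) = x·(6x + 6) − (3x^2 + 6x + 3) = 3x^2 − 3.
N(-2) = 9.

9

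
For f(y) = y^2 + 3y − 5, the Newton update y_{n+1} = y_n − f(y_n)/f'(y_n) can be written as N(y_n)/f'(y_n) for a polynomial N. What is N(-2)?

f'(y) = 2y + 3.
N(y) = y·f'(y) − f(y) = y·(2y + 3) − (y^2 + 3y − 5) = y^2 + 5.
N(-2) = 9.

9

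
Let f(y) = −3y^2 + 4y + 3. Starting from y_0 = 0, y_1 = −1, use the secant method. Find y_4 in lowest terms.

f(0) = 3, f(−1) = −4. y_2 = (−1) − (−4)·((−1) − 0)/((−4) − 3) = −3/7.
f(−1) = −4, f(−3/7) = 36/49. y_3 = (−3/7) − (36/49)·((−3/7) − (−1))/((36/49) − (−4)) = −15/29.
f(−3/7) = 36/49, f(−15/29) = 108/841. y_4 = (−15/29) − (108/841)·((−15/29) − (−3/7))/((108/841) − (36/49)) = −186/347.

−186/347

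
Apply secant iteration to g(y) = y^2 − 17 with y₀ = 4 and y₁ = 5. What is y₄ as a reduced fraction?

g(4) = −1, g(5) = 8. y₂ = 5 − 8·(5 − 4)/(8 − (−1)) = 37/9.
g(5) = 8, g(37/9) = −8/81. y₃ = (37/9) − (−8/81)·((37/9) − 5)/((−8/81) − 8) = 169/41.
g(37/9) = −8/81, g(169/41) = −16/1681. y₄ = (169/41) − (−16/1681)·((169/41) − (37/9))/((−16/1681) − (−8/81)) = 6263/1519.

6263/1519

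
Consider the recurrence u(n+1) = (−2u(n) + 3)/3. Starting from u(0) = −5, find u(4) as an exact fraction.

u(1) = (−2·(−5) + 3)/3 = 13/3.
u(2) = (−2·(13/3) + 3)/3 = −17/9.
u(3) = (−2·(−17/9) + 3)/3 = 61/27.
u(4) = (−2·(61/27) + 3)/3 = −41/81.

−41/81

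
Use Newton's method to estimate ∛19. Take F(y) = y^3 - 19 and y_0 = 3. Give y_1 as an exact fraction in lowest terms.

F'(y) = 3y^2.
F(3) = 8, F'(3) = 27, so y_1 = 3 - 8/27 = 73/27.

73/27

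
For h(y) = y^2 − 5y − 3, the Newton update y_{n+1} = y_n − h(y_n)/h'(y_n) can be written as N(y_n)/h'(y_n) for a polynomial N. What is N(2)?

h'(y) = 2y − 5.
N(y) = y·h'(y) − h(y) = y·(2y − 5) − (y^2 − 5y − 3) = y^2 + 3.
N(2) = 7.

7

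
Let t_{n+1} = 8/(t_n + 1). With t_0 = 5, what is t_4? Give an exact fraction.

t_1 = 8/(5 + 1) = 4/3.
t_2 = 8/(4/3 + 1) = 24/7.
t_3 = 8/(24/7 + 1) = 56/31.
t_4 = 8/(56/31 + 1) = 248/87.

248/87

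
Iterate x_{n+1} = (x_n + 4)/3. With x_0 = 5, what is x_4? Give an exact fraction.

55/27

x_1 = (5 + 4)/3 = 3.
x_2 = (3 + 4)/3 = 7/3.
x_3 = ((7/3) + 4)/3 = 19/9.
x_4 = ((19/9) + 4)/3 = 55/27.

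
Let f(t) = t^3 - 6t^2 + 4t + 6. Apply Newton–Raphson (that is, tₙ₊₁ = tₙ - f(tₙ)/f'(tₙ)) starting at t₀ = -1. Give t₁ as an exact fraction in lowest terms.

-14/19

f'(t) = 3t^2 - 12t + 4.
f(-1) = -5, f'(-1) = 19, so t₁ = (-1) - (-5)/19 = -14/19.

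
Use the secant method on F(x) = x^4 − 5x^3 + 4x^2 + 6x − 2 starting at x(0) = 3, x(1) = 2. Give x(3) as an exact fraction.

F(3) = −2, F(2) = 2. x(2) = 2 − 2·(2 − 3)/(2 − (−2)) = 5/2.
F(2) = 2, F(5/2) = −17/16. x(3) = (5/2) − (−17/16)·((5/2) − 2)/((−17/16) − 2) = 114/49.

114/49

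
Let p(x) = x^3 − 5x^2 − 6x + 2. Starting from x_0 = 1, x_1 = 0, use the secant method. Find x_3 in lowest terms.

p(1) = −8, p(0) = 2. x_2 = 0 − 2·(0 − 1)/(2 − (−8)) = 1/5.
p(0) = 2, p(1/5) = 76/125. x_3 = (1/5) − (76/125)·((1/5) − 0)/((76/125) − 2) = 25/87.

25/87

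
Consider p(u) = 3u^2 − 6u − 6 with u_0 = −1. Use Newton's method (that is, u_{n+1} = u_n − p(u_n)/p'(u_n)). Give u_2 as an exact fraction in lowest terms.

−41/56

p'(u) = 6u − 6.
p(−1) = 3, p'(−1) = −12, so u_1 = (−1) − 3/(−12) = −3/4.
p(−3/4) = 3/16, p'(−3/4) = −21/2, so u_2 = (−3/4) − (3/16)/(−21/2) = −41/56.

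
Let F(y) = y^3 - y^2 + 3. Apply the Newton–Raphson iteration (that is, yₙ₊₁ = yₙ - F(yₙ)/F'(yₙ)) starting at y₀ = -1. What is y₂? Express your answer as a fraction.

-47/40

F'(y) = 3y^2 - 2y.
F(-1) = 1, F'(-1) = 5, so y₁ = (-1) - 1/5 = -6/5.
F(-6/5) = -21/125, F'(-6/5) = 168/25, so y₂ = (-6/5) - (-21/125)/(168/25) = -47/40.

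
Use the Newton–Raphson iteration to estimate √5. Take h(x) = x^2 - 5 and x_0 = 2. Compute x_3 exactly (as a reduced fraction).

51841/23184

h'(x) = 2x.
h(2) = -1, h'(2) = 4, so x_1 = 2 - (-1)/4 = 9/4.
h(9/4) = 1/16, h'(9/4) = 9/2, so x_2 = (9/4) - (1/16)/(9/2) = 161/72.
h(161/72) = 1/5184, h'(161/72) = 161/36, so x_3 = (161/72) - (1/5184)/(161/36) = 51841/23184.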